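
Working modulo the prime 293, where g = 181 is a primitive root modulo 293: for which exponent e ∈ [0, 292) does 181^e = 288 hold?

169

Baby-step giant-step with m = ceil(sqrt(292)) = 18.
Baby table (181^j mod 293 for j=0..17):
  0:1  1:181  2:238  3:7  4:95  5:201  6:49  7:79
  8:235  9:50  10:260  11:180  12:57  13:62  14:88  15:106
  16:141  17:30
Giant step factor: 181^(-18) ≡ 216 (mod 293).
Scan 288·216^i mod 293 for i = 0, 1, …:
  i=0: 288   i=1: 92   i=2: 241   i=3: 195
  i=4: 221   i=5: 270   i=6: 13   i=7: 171
  i=8: 18   i=9: 79
Match at i=9, j=7: e = 9·18 + 7 = 169.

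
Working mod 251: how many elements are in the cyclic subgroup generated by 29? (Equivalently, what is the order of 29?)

The order of 29 must divide p − 1 = 250 = 2 · 5^3.
Divisors: 1, 2, 5, 10, 25, 50, 125, 250.
Check each in increasing order: 29^1 ≡ 29;  29^2 ≡ 88;  29^5 ≡ 182;  29^10 ≡ 243;  29^25 ≡ 102;  29^50 ≡ 113;  29^125 ≡ 250;  29^250 ≡ 1.
Smallest exponent giving 1 is 250.

250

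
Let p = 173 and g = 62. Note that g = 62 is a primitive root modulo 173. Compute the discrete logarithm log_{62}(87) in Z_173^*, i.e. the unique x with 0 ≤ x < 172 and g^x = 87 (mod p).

5

Baby-step giant-step with m = ceil(sqrt(172)) = 14.
Baby table (62^j mod 173 for j=0..13):
  0:1  1:62  2:38  3:107  4:60  5:87  6:31  7:19
  8:140  9:30  10:130  11:102  12:96  13:70
Giant step factor: 62^(-14) ≡ 150 (mod 173).
Scan 87·150^i mod 173 for i = 0, 1, …:
  i=0: 87
Match at i=0, j=5: x = 0·14 + 5 = 5.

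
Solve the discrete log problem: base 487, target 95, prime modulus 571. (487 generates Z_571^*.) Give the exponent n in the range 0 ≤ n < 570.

567

Baby-step giant-step with m = ceil(sqrt(570)) = 24.
Baby table (487^j mod 571 for j=0..23):
  0:1  1:487  2:204  3:565  4:504  5:489  6:36  7:402
  8:492  9:355  10:443  11:474  12:154  13:197  14:11  15:218
  16:531  17:505  18:405  19:240  20:396  21:425  22:273  23:479
Giant step factor: 487^(-24) ≡ 410 (mod 571).
Scan 95·410^i mod 571 for i = 0, 1, …:
  i=0: 95   i=1: 122   i=2: 343   i=3: 164
  i=4: 433   i=5: 520   i=6: 217   i=7: 465
  i=8: 507   i=9: 26     …   i=22: 254
  i=23: 218
Match at i=23, j=15: n = 23·24 + 15 = 567.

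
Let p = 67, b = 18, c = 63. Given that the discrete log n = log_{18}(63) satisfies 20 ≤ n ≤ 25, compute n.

23

Compute 18^20 mod 67 = 21, then multiply by 18 repeatedly:
  18^20=21  18^21=43  18^22=37  18^23=63
Found 63 at exponent 23.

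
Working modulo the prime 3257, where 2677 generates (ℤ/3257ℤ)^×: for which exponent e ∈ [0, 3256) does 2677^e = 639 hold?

1849

Baby-step giant-step with m = ceil(sqrt(3256)) = 58.
Baby table (2677^j mod 3257 for j=0..57):
  0:1  1:2677  2:929  3:1842  4:3193  5:1293  6:2427  7:2621
  8:839  9:1930  10:1008  11:1620  12:1673  13:246  14:628  15:544
  16:409  17:541  18:2149  19:1011  20:3137  21:1203  22:2515  23:436
  24:1166  25:1176  26:1890  27:1409  28:287  29:2904  30:2806  31:1020
  32:1174  33:3050  34:2808  35:3117  36:3032  37:220  38:2680  39:2446
  40:1372  41:2205  42:1101  43:3049  44:131  45:2188  46:1190  47:284
  48:1387  49:19  50:2008  51:1366  52:2428  53:2041  54:1768  55:515
  56:944  57:2913
Giant step factor: 2677^(-58) ≡ 85 (mod 3257).
Scan 639·85^i mod 3257 for i = 0, 1, …:
  i=0: 639   i=1: 2203   i=2: 1606   i=3: 2973
  i=4: 1916   i=5: 10   i=6: 850   i=7: 596
  i=8: 1805   i=9: 346     …   i=30: 1817
  i=31: 1366
Match at i=31, j=51: e = 31·58 + 51 = 1849.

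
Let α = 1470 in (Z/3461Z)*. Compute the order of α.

865

The order of 1470 must divide p − 1 = 3460 = 2^2 · 5 · 173.
Divisors: 1, 2, 4, 5, 10, 20, 173, 346, 692, 865, 1730, 3460.
Check each in increasing order: 1470^1 ≡ 1470;  1470^2 ≡ 1236;  1470^4 ≡ 1395;  1470^5 ≡ 1738;  1470^10 ≡ 2652;  1470^20 ≡ 352;  1470^173 ≡ 1548;  1470^346 ≡ 1292;  1470^692 ≡ 1062;  1470^865 ≡ 1.
Smallest exponent giving 1 is 865.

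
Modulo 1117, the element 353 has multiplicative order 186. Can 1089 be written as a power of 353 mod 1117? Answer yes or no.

1089 ∈ ⟨353⟩ iff 1089^186 ≡ 1 (mod 1117), since |⟨353⟩| = 186.
1089^186 mod 1117 = 1.
Since 1 = 1, 1089 lies in the subgroup.

yes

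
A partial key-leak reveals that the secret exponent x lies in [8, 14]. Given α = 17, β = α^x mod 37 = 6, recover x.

9

Compute 17^8 mod 37 = 33, then multiply by 17 repeatedly:
  17^8=33  17^9=6
Found 6 at exponent 9.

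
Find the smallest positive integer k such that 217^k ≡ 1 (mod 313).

156

The order of 217 must divide p − 1 = 312 = 2^3 · 3 · 13.
Divisors: 1, 2, 3, 4, 6, 8, 12, 13, 24, 26, 39, 52, 78, 104, 156, 312.
Check each in increasing order: 217^1 ≡ 217;  217^2 ≡ 139;  217^3 ≡ 115;  217^4 ≡ 228;  217^6 ≡ 79;  217^8 ≡ 26;  217^12 ≡ 294;  217^13 ≡ 259;  217^24 ≡ 48;  217^26 ≡ 99;  217^39 ≡ 288;  217^52 ≡ 98;  217^78 ≡ 312;  217^104 ≡ 214;  217^156 ≡ 1.
Smallest exponent giving 1 is 156.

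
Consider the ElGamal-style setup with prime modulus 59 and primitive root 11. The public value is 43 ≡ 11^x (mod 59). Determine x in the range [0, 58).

57

Baby-step giant-step with m = ceil(sqrt(58)) = 8.
Baby table (11^j mod 59 for j=0..7):
  0:1  1:11  2:3  3:33  4:9  5:40  6:27  7:2
Giant step factor: 11^(-8) ≡ 51 (mod 59).
Scan 43·51^i mod 59 for i = 0, 1, …:
  i=0: 43   i=1: 10   i=2: 38   i=3: 50
  i=4: 13   i=5: 14   i=6: 6   i=7: 11
Match at i=7, j=1: x = 7·8 + 1 = 57.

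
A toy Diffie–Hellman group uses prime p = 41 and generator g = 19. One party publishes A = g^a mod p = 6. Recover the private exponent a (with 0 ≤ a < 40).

9

Successive powers of 19 modulo 41:
  19^0=1  19^1=19  19^2=33  19^3=12  19^4=23  19^5=27
  19^6=21  19^7=30  19^8=37  19^9=6
So 19^9 ≡ 6 (mod 41), giving a = 9.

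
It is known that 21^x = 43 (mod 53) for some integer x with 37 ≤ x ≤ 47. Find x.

46

Compute 21^37 mod 53 = 8, then multiply by 21 repeatedly:
  21^37=8  21^38=9  21^39=30  21^40=47  21^41=33
  21^42=4  21^43=31  21^44=15  21^45=50  21^46=43
Found 43 at exponent 46.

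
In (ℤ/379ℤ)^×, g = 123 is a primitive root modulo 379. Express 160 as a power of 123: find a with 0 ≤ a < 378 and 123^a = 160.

Baby-step giant-step with m = ceil(sqrt(378)) = 20.
Baby table (123^j mod 379 for j=0..19):
  0:1  1:123  2:348  3:356  4:203  5:334  6:150  7:258
  8:277  9:340  10:130  11:72  12:139  13:42  14:239  15:214
  16:171  17:188  18:5  19:236
Giant step factor: 123^(-20) ≡ 22 (mod 379).
Scan 160·22^i mod 379 for i = 0, 1, …:
  i=0: 160   i=1: 109   i=2: 124   i=3: 75
  i=4: 134   i=5: 295   i=6: 47   i=7: 276
  i=8: 8   i=9: 176     …   i=17: 312
  i=18: 42
Match at i=18, j=13: a = 18·20 + 13 = 373.

373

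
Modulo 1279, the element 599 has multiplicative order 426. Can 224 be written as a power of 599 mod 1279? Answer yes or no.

224 ∈ ⟨599⟩ iff 224^426 ≡ 1 (mod 1279), since |⟨599⟩| = 426.
224^426 mod 1279 = 1.
Since 1 = 1, 224 lies in the subgroup.

yes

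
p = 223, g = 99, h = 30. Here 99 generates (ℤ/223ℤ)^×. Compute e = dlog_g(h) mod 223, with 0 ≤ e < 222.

198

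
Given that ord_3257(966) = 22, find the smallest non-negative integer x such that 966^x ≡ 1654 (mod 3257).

2

Successive powers of 966 modulo 3257:
  966^0=1  966^1=966  966^2=1654
So 966^2 ≡ 1654 (mod 3257), giving x = 2.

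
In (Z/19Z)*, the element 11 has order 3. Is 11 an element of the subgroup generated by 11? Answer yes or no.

⟨11⟩ has order 3; its elements mod 19 are {1, 7, 11}.
11 is in this set.

yes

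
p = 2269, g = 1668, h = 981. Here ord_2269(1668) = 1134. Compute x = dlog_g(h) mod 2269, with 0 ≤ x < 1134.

Baby-step giant-step with m = ceil(sqrt(1134)) = 34.
Baby table (1668^j mod 2269 for j=0..33):
  0:1  1:1668  2:430  3:236  4:1111  5:1644  6:1240  7:1261
  8:2254  9:2208  10:357  11:998  12:1487  13:299  14:1821  15:1506
  16:225  17:915  18:1452  19:913  20:385  21:53  22:2182  23:100
  24:1163  25:2158  26:910  27:2188  28:1032  29:1474  30:1305  31:769
  32:707  33:1665
Giant step factor: 1668^(-34) ≡ 63 (mod 2269).
Scan 981·63^i mod 2269 for i = 0, 1, …:
  i=0: 981   i=1: 540   i=2: 2254
Match at i=2, j=8: x = 2·34 + 8 = 76.

76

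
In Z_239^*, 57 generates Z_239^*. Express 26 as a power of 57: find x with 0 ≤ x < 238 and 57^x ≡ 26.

173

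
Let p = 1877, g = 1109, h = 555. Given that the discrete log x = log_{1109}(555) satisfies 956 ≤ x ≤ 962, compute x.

Compute 1109^956 mod 1877 = 555, then multiply by 1109 repeatedly:
  1109^956=555
Found 555 at exponent 956.

956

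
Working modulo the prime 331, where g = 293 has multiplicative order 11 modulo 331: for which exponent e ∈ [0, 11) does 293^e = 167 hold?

4

Successive powers of 293 modulo 331:
  293^0=1  293^1=293  293^2=120  293^3=74  293^4=167
So 293^4 ≡ 167 (mod 331), giving e = 4.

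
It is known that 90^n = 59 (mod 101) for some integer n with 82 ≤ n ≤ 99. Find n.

Compute 90^82 mod 101 = 13, then multiply by 90 repeatedly:
  90^82=13  90^83=59
Found 59 at exponent 83.

83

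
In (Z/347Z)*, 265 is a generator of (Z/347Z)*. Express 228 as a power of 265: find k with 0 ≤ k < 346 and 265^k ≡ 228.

65

Baby-step giant-step with m = ceil(sqrt(346)) = 19.
Baby table (265^j mod 347 for j=0..18):
  0:1  1:265  2:131  3:15  4:158  5:230  6:225  7:288
  8:327  9:252  10:156  11:47  12:310  13:258  14:11  15:139
  16:53  17:165  18:3
Giant step factor: 265^(-19) ≡ 134 (mod 347).
Scan 228·134^i mod 347 for i = 0, 1, …:
  i=0: 228   i=1: 16   i=2: 62   i=3: 327
Match at i=3, j=8: k = 3·19 + 8 = 65.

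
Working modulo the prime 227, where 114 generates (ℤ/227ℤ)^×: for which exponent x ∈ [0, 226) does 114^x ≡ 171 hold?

Baby-step giant-step with m = ceil(sqrt(226)) = 16.
Baby table (114^j mod 227 for j=0..15):
  0:1  1:114  2:57  3:142  4:71  5:149  6:188  7:94
  8:47  9:137  10:182  11:91  12:159  13:193  14:210  15:105
Giant step factor: 114^(-16) ≡ 160 (mod 227).
Scan 171·160^i mod 227 for i = 0, 1, …:
  i=0: 171   i=1: 120   i=2: 132   i=3: 9
  i=4: 78   i=5: 222   i=6: 108   i=7: 28
  i=8: 167   i=9: 161   i=10: 109   i=11: 188
Match at i=11, j=6: x = 11·16 + 6 = 182.

182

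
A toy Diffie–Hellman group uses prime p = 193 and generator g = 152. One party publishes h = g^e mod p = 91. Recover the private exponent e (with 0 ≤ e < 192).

Baby-step giant-step with m = ceil(sqrt(192)) = 14.
Baby table (152^j mod 193 for j=0..13):
  0:1  1:152  2:137  3:173  4:48  5:155  6:14  7:5
  8:181  9:106  10:93  11:47  12:3  13:70
Giant step factor: 152^(-14) ≡ 139 (mod 193).
Scan 91·139^i mod 193 for i = 0, 1, …:
  i=0: 91   i=1: 104   i=2: 174   i=3: 61
  i=4: 180   i=5: 123   i=6: 113   i=7: 74
  i=8: 57   i=9: 10   i=10: 39   i=11: 17
  i=12: 47
Match at i=12, j=11: e = 12·14 + 11 = 179.

179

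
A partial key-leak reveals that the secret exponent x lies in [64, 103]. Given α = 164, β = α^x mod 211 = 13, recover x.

96

Compute 164^64 mod 211 = 176, then multiply by 164 repeatedly:
  164^64=176  164^65=168  164^66=122  164^67=174  164^68=51
  164^69=135  164^70=196  164^71=72  164^72=203  164^73=165
  164^74=52  164^75=88  164^76=84  164^77=61  164^78=87
  164^79=131  164^80=173  164^81=98  164^82=36  164^83=207
  164^84=188  164^85=26  164^86=44  164^87=42  164^88=136
  164^89=149  164^90=171  164^91=192  164^92=49  164^93=18
  164^94=209  164^95=94  164^96=13
Found 13 at exponent 96.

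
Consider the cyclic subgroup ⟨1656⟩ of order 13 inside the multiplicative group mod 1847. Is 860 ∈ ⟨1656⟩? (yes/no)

860 ∈ ⟨1656⟩ iff 860^13 ≡ 1 (mod 1847), since |⟨1656⟩| = 13.
860^13 mod 1847 = 1.
Since 1 = 1, 860 lies in the subgroup.

yes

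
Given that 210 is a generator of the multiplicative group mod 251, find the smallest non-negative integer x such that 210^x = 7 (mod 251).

62

Baby-step giant-step with m = ceil(sqrt(250)) = 16.
Baby table (210^j mod 251 for j=0..15):
  0:1  1:210  2:175  3:104  4:3  5:128  6:23  7:61
  8:9  9:133  10:69  11:183  12:27  13:148  14:207  15:47
Giant step factor: 210^(-16) ≡ 31 (mod 251).
Scan 7·31^i mod 251 for i = 0, 1, …:
  i=0: 7   i=1: 217   i=2: 201   i=3: 207
Match at i=3, j=14: x = 3·16 + 14 = 62.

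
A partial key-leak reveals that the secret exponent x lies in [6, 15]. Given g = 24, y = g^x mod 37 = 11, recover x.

6

Compute 24^6 mod 37 = 11, then multiply by 24 repeatedly:
  24^6=11
Found 11 at exponent 6.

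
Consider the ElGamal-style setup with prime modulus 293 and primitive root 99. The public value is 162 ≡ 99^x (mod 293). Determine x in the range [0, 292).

141

Baby-step giant-step with m = ceil(sqrt(292)) = 18.
Baby table (99^j mod 293 for j=0..17):
  0:1  1:99  2:132  3:176  4:137  5:85  6:211  7:86
  8:17  9:218  10:193  11:62  12:278  13:273  14:71  15:290
  16:289  17:190
Giant step factor: 99^(-18) ≡ 96 (mod 293).
Scan 162·96^i mod 293 for i = 0, 1, …:
  i=0: 162   i=1: 23   i=2: 157   i=3: 129
  i=4: 78   i=5: 163   i=6: 119   i=7: 290
Match at i=7, j=15: x = 7·18 + 15 = 141.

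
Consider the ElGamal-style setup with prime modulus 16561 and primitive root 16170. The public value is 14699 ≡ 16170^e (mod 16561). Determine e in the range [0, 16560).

4805

Baby-step giant-step with m = ceil(sqrt(16560)) = 129.
Baby table (16170^j mod 16561 for j=0..128):
  0:1  1:16170  2:3832  3:8739  4:11178  5:1506  6:7350  7:7764
  8:11500  9:8092  10:15740  11:6352  12:518  13:12755  14:14217  15:5649
  16:10415  17:1741  18:14831  19:13990  20:11601  21:1723  22:5308  23:11258
  24:3348  25:15812  26:11322  27:11446  28:12645  29:7544  30:14715  31:9663
  32:14236  33:14781  34:418  35:2172  36:11920  37:9482  38:2202  39:190
  40:8515  41:15957  42:4310  43:4012  44:4603  45:5376  46:1231  47:15509
  48:13868  49:9620  50:14488  51:15615  52:5544  53:1787  54:13406  55:8091
  56:16131  57:2520  58:8340  59:1577  60:12711  61:14860  62:2651  63:6802
  64:6739  65:14811  66:5249  67:1205  68:9114  69:13602  70:14260  71:5397
  72:9581  73:13176  74:15216  75:12504  76:12992  77:4355  78:2978  79:11433
  80:1167  81:7411  82:474  83:13398  84:11219  85:2036  86:15413  87:1721
  88:6090  89:3594  90:2431  91:10017  92:8310  93:13307  94:13678  95:1105
  96:15092  97:11305  98:1532  99:13745  100:8030  101:6860  102:622  103:5213
  104:15281  105:3650  106:13657  107:9316  108:864  109:9957  110:15209  111:15241
  112:2729  113:9426  114:7537  115:891  116:15961  117:2746  118:2779  119:6437
  120:405  121:7255  122:11787  123:11802  124:5937  125:13734  126:12331  127:14391
  128:3859
Giant step factor: 16170^(-129) ≡ 11651 (mod 16561).
Scan 14699·11651^i mod 16561 for i = 0, 1, …:
  i=0: 14699   i=1: 748   i=2: 3862   i=3: 16486
  i=4: 3908   i=5: 5919   i=6: 2265   i=7: 7842
  i=8: 105   i=9: 14402     …   i=36: 3795
  i=37: 14236
Match at i=37, j=32: e = 37·129 + 32 = 4805.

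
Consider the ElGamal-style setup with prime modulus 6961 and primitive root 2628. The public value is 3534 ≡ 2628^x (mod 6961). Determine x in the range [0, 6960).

Baby-step giant-step with m = ceil(sqrt(6960)) = 84.
Baby table (2628^j mod 6961 for j=0..83):
  0:1  1:2628  2:1072  3:4972  4:619  5:4819  6:2273  7:906
  8:306  9:3653  10:865  11:3934  12:1467  13:5843  14:6399  15:5757
  16:3143  17:4058  18:172  19:6512  20:3398  21:5942  22:2053  23:509
  24:1140  25:2690  26:3905  27:1826  28:2599  29:1431  30:1728  31:2612
  32:790  33:1742  34:4599  35:1876  36:1740  37:6304  38:6693  39:5718
  40:5066  41:4016  42:1172  43:3254  44:3404  45:827  46:1524  47:2497
  48:4854  49:3760  50:3621  51:301  52:4435  53:2466  54:6918  55:5333
  56:2631  57:1995  58:1227  59:1613  60:6676  61:2808  62:764  63:3024
  64:4571  65:4863  66:6529  67:6308  68:3283  69:3045  70:4071  71:6492
  72:6526  73:5385  74:67  75:2051  76:2214  77:5957  78:6668  79:2667
  80:6110  81:5014  82:6580  83:1116
Giant step factor: 2628^(-84) ≡ 3611 (mod 6961).
Scan 3534·3611^i mod 6961 for i = 0, 1, …:
  i=0: 3534   i=1: 1761   i=2: 3578   i=3: 542
  i=4: 1121   i=5: 3590   i=6: 2108   i=7: 3615
  i=8: 1890   i=9: 3010     …   i=38: 739
  i=39: 2466
Match at i=39, j=53: x = 39·84 + 53 = 3329.

3329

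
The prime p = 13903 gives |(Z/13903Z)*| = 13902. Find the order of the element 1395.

13902

The order of 1395 must divide p − 1 = 13902 = 2 · 3 · 7 · 331.
Divisors: 1, 2, 3, 6, 7, 14, 21, 42, 331, 662, 993, 1986, 2317, 4634, 6951, 13902.
Check each in increasing order: 1395^1 ≡ 1395;  1395^2 ≡ 13508;  1395^3 ≡ 5095;  1395^6 ≡ 2124;  1395^7 ≡ 1641;  1395^14 ≡ 9602;  1395^21 ≡ 4783;  1395^42 ≡ 6654;  1395^331 ≡ 9075;  1395^662 ≡ 8156;  1395^993 ≡ 10031;  1395^1986 ≡ 4950;  1395^2317 ≡ 657;  1395^4634 ≡ 656;  1395^6951 ≡ 13902;  1395^13902 ≡ 1.
Smallest exponent giving 1 is 13902.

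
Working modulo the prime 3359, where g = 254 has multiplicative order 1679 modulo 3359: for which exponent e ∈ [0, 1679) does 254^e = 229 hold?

Baby-step giant-step with m = ceil(sqrt(1679)) = 41.
Baby table (254^j mod 3359 for j=0..40):
  0:1  1:254  2:695  3:1862  4:2688  5:875  6:556  7:146
  8:135  9:700  10:3132  11:2804  12:108  13:560  14:1162  15:2915
  16:1430  17:448  18:2945  19:2332  20:1144  21:1702  22:2356  23:522
  24:1587  25:18  26:1213  27:2433  28:3285  29:1358  30:2314  31:3290
  32:2628  33:2430  34:2523  35:2632  36:87  37:1944  38:3  39:762
  40:2085
Giant step factor: 254^(-41) ≡ 2905 (mod 3359).
Scan 229·2905^i mod 3359 for i = 0, 1, …:
  i=0: 229   i=1: 163   i=2: 3255   i=3: 190
  i=4: 1074   i=5: 2818   i=6: 407   i=7: 3326
  i=8: 1546   i=9: 147     …   i=24: 3152
  i=25: 3285
Match at i=25, j=28: e = 25·41 + 28 = 1053.

1053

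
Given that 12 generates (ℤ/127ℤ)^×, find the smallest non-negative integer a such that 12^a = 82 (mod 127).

Baby-step giant-step with m = ceil(sqrt(126)) = 12.
Baby table (12^j mod 127 for j=0..11):
  0:1  1:12  2:17  3:77  4:35  5:39  6:87  7:28
  8:82  9:95  10:124  11:91
Giant step factor: 12^(-12) ≡ 122 (mod 127).
Scan 82·122^i mod 127 for i = 0, 1, …:
  i=0: 82
Match at i=0, j=8: a = 0·12 + 8 = 8.

8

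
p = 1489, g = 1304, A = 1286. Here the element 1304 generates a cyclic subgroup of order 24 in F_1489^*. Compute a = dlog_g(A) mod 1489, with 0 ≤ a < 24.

Successive powers of 1304 modulo 1489:
  1304^0=1  1304^1=1304  1304^2=1467  1304^3=1092  1304^4=484  1304^5=1289
  1304^6=1264  1304^7=1422  1304^8=483  1304^9=1474  1304^10=1286
So 1304^10 ≡ 1286 (mod 1489), giving a = 10.

10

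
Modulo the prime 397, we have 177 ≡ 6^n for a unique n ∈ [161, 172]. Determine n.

165

Compute 6^161 mod 397 = 376, then multiply by 6 repeatedly:
  6^161=376  6^162=271  6^163=38  6^164=228  6^165=177
Found 177 at exponent 165.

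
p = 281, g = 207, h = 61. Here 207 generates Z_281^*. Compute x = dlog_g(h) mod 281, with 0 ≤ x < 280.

Baby-step giant-step with m = ceil(sqrt(280)) = 17.
Baby table (207^j mod 281 for j=0..16):
  0:1  1:207  2:137  3:259  4:223  5:77  6:203  7:152
  8:273  9:30  10:28  11:176  12:183  13:227  14:62  15:189
  16:64
Giant step factor: 207^(-17) ≡ 48 (mod 281).
Scan 61·48^i mod 281 for i = 0, 1, …:
  i=0: 61   i=1: 118   i=2: 44   i=3: 145
  i=4: 216   i=5: 252   i=6: 13   i=7: 62
Match at i=7, j=14: x = 7·17 + 14 = 133.

133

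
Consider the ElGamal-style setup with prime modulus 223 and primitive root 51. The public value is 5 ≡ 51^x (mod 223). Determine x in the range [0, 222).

143

Baby-step giant-step with m = ceil(sqrt(222)) = 15.
Baby table (51^j mod 223 for j=0..14):
  0:1  1:51  2:148  3:189  4:50  5:97  6:41  7:84
  8:47  9:167  10:43  11:186  12:120  13:99  14:143
Giant step factor: 51^(-15) ≡ 125 (mod 223).
Scan 5·125^i mod 223 for i = 0, 1, …:
  i=0: 5   i=1: 179   i=2: 75   i=3: 9
  i=4: 10   i=5: 135   i=6: 150   i=7: 18
  i=8: 20   i=9: 47
Match at i=9, j=8: x = 9·15 + 8 = 143.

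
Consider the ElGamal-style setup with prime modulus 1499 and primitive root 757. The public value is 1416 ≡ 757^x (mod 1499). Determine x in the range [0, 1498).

Baby-step giant-step with m = ceil(sqrt(1498)) = 39.
Baby table (757^j mod 1499 for j=0..38):
  0:1  1:757  2:431  3:984  4:1384  5:1386  6:1401  7:764
  8:1233  9:1003  10:777  11:581  12:610  13:78  14:585  15:640
  16:303  17:24  18:180  19:1350  20:1131  21:238  22:286  23:646
  24:348  25:1111  26:88  27:660  28:453  29:1149  30:373  31:549
  32:370  33:1276  34:576  35:1322  36:921  37:162  38:1215
Giant step factor: 757^(-39) ≡ 506 (mod 1499).
Scan 1416·506^i mod 1499 for i = 0, 1, …:
  i=0: 1416   i=1: 1473   i=2: 335   i=3: 123
  i=4: 779   i=5: 1436   i=6: 1100   i=7: 471
  i=8: 1484   i=9: 1404     …   i=29: 1349
  i=30: 549
Match at i=30, j=31: x = 30·39 + 31 = 1201.

1201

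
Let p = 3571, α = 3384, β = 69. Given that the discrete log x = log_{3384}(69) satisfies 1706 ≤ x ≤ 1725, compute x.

Compute 3384^1706 mod 3571 = 2133, then multiply by 3384 repeatedly:
  3384^1706=2133  3384^1707=1081  3384^1708=1400  3384^1709=2454  3384^1710=1761
  3384^1711=2796  3384^1712=2085  3384^1713=2915  3384^1714=1258  3384^1715=440
  3384^1716=3424  3384^1717=2492  3384^1718=1797  3384^1719=3206  3384^1720=406
  3384^1721=2640  3384^1722=2689  3384^1723=668  3384^1724=69
Found 69 at exponent 1724.

1724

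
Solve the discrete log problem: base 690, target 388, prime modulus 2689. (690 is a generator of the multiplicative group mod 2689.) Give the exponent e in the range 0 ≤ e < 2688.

2428

Baby-step giant-step with m = ceil(sqrt(2688)) = 52.
Baby table (690^j mod 2689 for j=0..51):
  0:1  1:690  2:147  3:1937  4:97  5:2394  6:814  7:2348
  8:1342  9:964  10:977  11:1880  12:1102  13:2082  14:654  15:2197
  16:2023  17:279  18:1591  19:678  20:2623  21:173  22:1054  23:1230
  24:1665  25:647  26:56  27:994  28:165  29:912  30:54  31:2303
  32:2560  33:2416  34:2549  35:204  36:932  37:409  38:2554  39:965
  40:1667  41:2027  42:350  43:2179  44:359  45:322  46:1682  47:1621
  48:2555  49:1655  50:1814  51:1275
Giant step factor: 690^(-52) ≡ 2304 (mod 2689).
Scan 388·2304^i mod 2689 for i = 0, 1, …:
  i=0: 388   i=1: 1204   i=2: 1657   i=3: 2037
  i=4: 943   i=5: 2649   i=6: 1955   i=7: 245
  i=8: 2479   i=9: 180     …   i=45: 2498
  i=46: 932
Match at i=46, j=36: e = 46·52 + 36 = 2428.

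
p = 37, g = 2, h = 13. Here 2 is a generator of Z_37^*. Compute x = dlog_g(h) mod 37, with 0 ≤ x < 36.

Successive powers of 2 modulo 37:
  2^0=1  2^1=2  2^2=4  2^3=8  2^4=16  2^5=32
  2^6=27  2^7=17  2^8=34  2^9=31  2^10=25  2^11=13
So 2^11 ≡ 13 (mod 37), giving x = 11.

11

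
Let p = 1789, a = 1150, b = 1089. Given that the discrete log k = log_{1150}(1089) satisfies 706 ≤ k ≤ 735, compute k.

Compute 1150^706 mod 1789 = 1359, then multiply by 1150 repeatedly:
  1150^706=1359  1150^707=1053  1150^708=1586  1150^709=909  1150^710=574
  1150^711=1748  1150^712=1153  1150^713=301  1150^714=873  1150^715=321
  1150^716=616  1150^717=1745  1150^718=1281  1150^719=803  1150^720=326
  1150^721=999  1150^722=312  1150^723=1000  1150^724=1462  1150^725=1429
  1150^726=1048  1150^727=1203  1150^728=553  1150^729=855  1150^730=1089
Found 1089 at exponent 730.

730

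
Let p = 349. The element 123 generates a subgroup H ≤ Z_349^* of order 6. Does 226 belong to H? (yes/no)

yes

⟨123⟩ has order 6; its elements mod 349 are {1, 122, 123, 226, 227, 348}.
226 is in this set.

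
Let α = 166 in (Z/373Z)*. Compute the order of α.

372

The order of 166 must divide p − 1 = 372 = 2^2 · 3 · 31.
Divisors: 1, 2, 3, 4, 6, 12, 31, 62, 93, 124, 186, 372.
Check each in increasing order: 166^1 ≡ 166;  166^2 ≡ 327;  166^3 ≡ 197;  166^4 ≡ 251;  166^6 ≡ 17;  166^12 ≡ 289;  166^31 ≡ 173;  166^62 ≡ 89;  166^93 ≡ 104;  166^124 ≡ 88;  166^186 ≡ 372;  166^372 ≡ 1.
Smallest exponent giving 1 is 372.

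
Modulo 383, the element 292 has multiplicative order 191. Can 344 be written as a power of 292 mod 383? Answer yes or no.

344 ∈ ⟨292⟩ iff 344^191 ≡ 1 (mod 383), since |⟨292⟩| = 191.
344^191 mod 383 = 1.
Since 1 = 1, 344 lies in the subgroup.

yes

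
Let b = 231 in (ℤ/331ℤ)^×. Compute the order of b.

110

The order of 231 must divide p − 1 = 330 = 2 · 3 · 5 · 11.
Divisors: 1, 2, 3, 5, 6, 10, 11, 15, 22, 30, 33, 55, 66, 110, 165, 330.
Check each in increasing order: 231^1 ≡ 231;  231^2 ≡ 70;  231^3 ≡ 282;  231^5 ≡ 211;  231^6 ≡ 84;  231^10 ≡ 167;  231^11 ≡ 181;  231^15 ≡ 151;  231^22 ≡ 323;  231^30 ≡ 293;  231^33 ≡ 207;  231^55 ≡ 330;  231^66 ≡ 150;  231^110 ≡ 1.
Smallest exponent giving 1 is 110.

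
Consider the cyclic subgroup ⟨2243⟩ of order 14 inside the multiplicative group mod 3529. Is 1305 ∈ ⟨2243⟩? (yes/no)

1305 ∈ ⟨2243⟩ iff 1305^14 ≡ 1 (mod 3529), since |⟨2243⟩| = 14.
1305^14 mod 3529 = 1.
Since 1 = 1, 1305 lies in the subgroup.

yes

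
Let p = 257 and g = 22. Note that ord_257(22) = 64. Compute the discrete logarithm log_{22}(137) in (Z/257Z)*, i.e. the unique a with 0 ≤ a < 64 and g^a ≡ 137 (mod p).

58

Baby-step giant-step with m = ceil(sqrt(64)) = 8.
Baby table (22^j mod 257 for j=0..7):
  0:1  1:22  2:227  3:111  4:129  5:11  6:242  7:184
Giant step factor: 22^(-8) ≡ 4 (mod 257).
Scan 137·4^i mod 257 for i = 0, 1, …:
  i=0: 137   i=1: 34   i=2: 136   i=3: 30
  i=4: 120   i=5: 223   i=6: 121   i=7: 227
Match at i=7, j=2: a = 7·8 + 2 = 58.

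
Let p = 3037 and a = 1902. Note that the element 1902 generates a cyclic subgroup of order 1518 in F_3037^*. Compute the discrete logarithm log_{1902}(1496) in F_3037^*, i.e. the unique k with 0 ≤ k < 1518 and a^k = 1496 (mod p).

Baby-step giant-step with m = ceil(sqrt(1518)) = 39.
Baby table (1902^j mod 3037 for j=0..38):
  0:1  1:1902  2:537  3:942  4:2891  5:1712  6:560  7:2170
  8:57  9:2119  10:239  11:2065  12:789  13:400  14:1550  15:2210
  16:212  17:2340  18:1475  19:2299  20:2455  21:1541  22:277  23:1453
  24:2973  25:2789  26:2076  27:452  28:233  29:2801  30:604  31:822
  32:2426  33:1049  34:2926  35:1468  36:1133  37:1733  38:1021
Giant step factor: 1902^(-39) ≡ 2193 (mod 3037).
Scan 1496·2193^i mod 3037 for i = 0, 1, …:
  i=0: 1496   i=1: 768   i=2: 1726   i=3: 1016
  i=4: 1967   i=5: 1091   i=6: 2444   i=7: 2424
  i=8: 1082   i=9: 929     …   i=19: 1299
  i=20: 1
Match at i=20, j=0: k = 20·39 + 0 = 780.

780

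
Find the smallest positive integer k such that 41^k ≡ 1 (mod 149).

The order of 41 must divide p − 1 = 148 = 2^2 · 37.
Divisors: 1, 2, 4, 37, 74, 148.
Check each in increasing order: 41^1 ≡ 41;  41^2 ≡ 42;  41^4 ≡ 125;  41^37 ≡ 105;  41^74 ≡ 148;  41^148 ≡ 1.
Smallest exponent giving 1 is 148.

148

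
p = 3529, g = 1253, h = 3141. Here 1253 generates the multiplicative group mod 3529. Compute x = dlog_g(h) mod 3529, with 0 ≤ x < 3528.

3059

Baby-step giant-step with m = ceil(sqrt(3528)) = 60.
Baby table (1253^j mod 3529 for j=0..59):
  0:1  1:1253  2:3133  3:1401  4:1540  5:2786  6:677  7:1321
  8:112  9:2705  10:1525  11:1636  12:3088  13:1480  14:1715  15:3263
  16:1957  17:2995  18:1408  19:3253  20:14  21:3426  22:1514  23:1969
  24:386  25:185  26:2420  27:849  28:1568  29:2580  30:176  31:1730
  32:884  33:3075  34:2836  35:3334  36:2695  37:3111  38:2067  39:3194
  40:196  41:2087  42:22  43:2863  44:1875  45:2590  46:2119  47:1299
  48:778  49:830  50:2464  51:3046  52:1789  53:702  54:885  55:799
  56:2440  57:1206  58:706  59:2368
Giant step factor: 1253^(-60) ≡ 1007 (mod 3529).
Scan 3141·1007^i mod 3529 for i = 0, 1, …:
  i=0: 3141   i=1: 1003   i=2: 727   i=3: 1586
  i=4: 1994   i=5: 3486   i=6: 2576   i=7: 217
  i=8: 3250   i=9: 1367     …   i=49: 903
  i=50: 2368
Match at i=50, j=59: x = 50·60 + 59 = 3059.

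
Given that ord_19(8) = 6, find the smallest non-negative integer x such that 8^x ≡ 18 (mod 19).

Successive powers of 8 modulo 19:
  8^0=1  8^1=8  8^2=7  8^3=18
So 8^3 ≡ 18 (mod 19), giving x = 3.

3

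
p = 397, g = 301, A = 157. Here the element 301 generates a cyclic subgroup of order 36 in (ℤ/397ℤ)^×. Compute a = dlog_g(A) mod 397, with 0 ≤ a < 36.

15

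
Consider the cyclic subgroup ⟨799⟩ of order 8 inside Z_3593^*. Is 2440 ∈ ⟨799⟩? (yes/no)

2440 ∈ ⟨799⟩ iff 2440^8 ≡ 1 (mod 3593), since |⟨799⟩| = 8.
2440^8 mod 3593 = 1.
Since 1 = 1, 2440 lies in the subgroup.

yes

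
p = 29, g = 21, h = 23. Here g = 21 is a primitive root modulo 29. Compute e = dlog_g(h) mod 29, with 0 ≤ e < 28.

Successive powers of 21 modulo 29:
  21^0=1  21^1=21  21^2=6  21^3=10  21^4=7  21^5=2
  21^6=13  21^7=12  21^8=20  21^9=14  21^10=4  21^11=26
  21^12=24  21^13=11  21^14=28  21^15=8  21^16=23
So 21^16 ≡ 23 (mod 29), giving e = 16.

16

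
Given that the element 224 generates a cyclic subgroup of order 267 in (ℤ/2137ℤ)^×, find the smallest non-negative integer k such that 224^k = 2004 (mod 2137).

236

Baby-step giant-step with m = ceil(sqrt(267)) = 17.
Baby table (224^j mod 2137 for j=0..16):
  0:1  1:224  2:1025  3:941  4:1358  5:738  6:763  7:2089
  8:2070  9:2088  10:1846  11:1063  12:905  13:1842  14:167  15:1079
  16:215
Giant step factor: 224^(-17) ≡ 1296 (mod 2137).
Scan 2004·1296^i mod 2137 for i = 0, 1, …:
  i=0: 2004   i=1: 729   i=2: 230   i=3: 1037
  i=4: 1916   i=5: 2079   i=6: 1764   i=7: 1691
  i=8: 1111   i=9: 1655   i=10: 1469   i=11: 1894
  i=12: 1348   i=13: 1079
Match at i=13, j=15: k = 13·17 + 15 = 236.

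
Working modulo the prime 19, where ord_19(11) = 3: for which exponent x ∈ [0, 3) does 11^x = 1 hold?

Successive powers of 11 modulo 19:
  11^0=1
So 11^0 ≡ 1 (mod 19), giving x = 0.

0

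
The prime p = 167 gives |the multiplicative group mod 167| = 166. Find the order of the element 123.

The order of 123 must divide p − 1 = 166 = 2 · 83.
Divisors: 1, 2, 83, 166.
Check each in increasing order: 123^1 ≡ 123;  123^2 ≡ 99;  123^83 ≡ 166;  123^166 ≡ 1.
Smallest exponent giving 1 is 166.

166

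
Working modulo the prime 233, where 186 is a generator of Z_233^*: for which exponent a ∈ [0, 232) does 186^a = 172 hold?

199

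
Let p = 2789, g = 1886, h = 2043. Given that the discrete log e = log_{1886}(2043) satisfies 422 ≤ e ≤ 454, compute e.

Compute 1886^422 mod 2789 = 2043, then multiply by 1886 repeatedly:
  1886^422=2043
Found 2043 at exponent 422.

422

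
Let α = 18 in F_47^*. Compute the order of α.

23

The order of 18 must divide p − 1 = 46 = 2 · 23.
Divisors: 1, 2, 23, 46.
Check each in increasing order: 18^1 ≡ 18;  18^2 ≡ 42;  18^23 ≡ 1.
Smallest exponent giving 1 is 23.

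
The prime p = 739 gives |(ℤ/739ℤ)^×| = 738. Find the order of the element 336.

369

The order of 336 must divide p − 1 = 738 = 2 · 3^2 · 41.
Divisors: 1, 2, 3, 6, 9, 18, 41, 82, 123, 246, 369, 738.
Check each in increasing order: 336^1 ≡ 336;  336^2 ≡ 568;  336^3 ≡ 186;  336^6 ≡ 602;  336^9 ≡ 383;  336^18 ≡ 367;  336^41 ≡ 373;  336^82 ≡ 197;  336^123 ≡ 320;  336^246 ≡ 418;  336^369 ≡ 1.
Smallest exponent giving 1 is 369.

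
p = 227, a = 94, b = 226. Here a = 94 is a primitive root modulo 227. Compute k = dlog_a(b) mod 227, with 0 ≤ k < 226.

113

Baby-step giant-step with m = ceil(sqrt(226)) = 16.
Baby table (94^j mod 227 for j=0..15):
  0:1  1:94  2:210  3:218  4:62  5:153  6:81  7:123
  8:212  9:179  10:28  11:135  12:205  13:202  14:147  15:198
Giant step factor: 94^(-16) ≡ 113 (mod 227).
Scan 226·113^i mod 227 for i = 0, 1, …:
  i=0: 226   i=1: 114   i=2: 170   i=3: 142
  i=4: 156   i=5: 149   i=6: 39   i=7: 94
Match at i=7, j=1: k = 7·16 + 1 = 113.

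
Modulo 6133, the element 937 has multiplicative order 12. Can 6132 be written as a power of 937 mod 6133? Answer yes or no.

yes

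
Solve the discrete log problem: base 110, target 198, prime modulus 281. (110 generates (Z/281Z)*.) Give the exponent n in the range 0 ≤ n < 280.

73

Baby-step giant-step with m = ceil(sqrt(280)) = 17.
Baby table (110^j mod 281 for j=0..16):
  0:1  1:110  2:17  3:184  4:8  5:37  6:136  7:67
  8:64  9:15  10:245  11:255  12:231  13:120  14:274  15:73
  16:162
Giant step factor: 110^(-17) ≡ 269 (mod 281).
Scan 198·269^i mod 281 for i = 0, 1, …:
  i=0: 198   i=1: 153   i=2: 131   i=3: 114
  i=4: 37
Match at i=4, j=5: n = 4·17 + 5 = 73.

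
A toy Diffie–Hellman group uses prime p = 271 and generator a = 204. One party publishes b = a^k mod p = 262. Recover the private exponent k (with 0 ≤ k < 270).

Baby-step giant-step with m = ceil(sqrt(270)) = 17.
Baby table (204^j mod 271 for j=0..16):
  0:1  1:204  2:153  3:47  4:103  5:145  6:41  7:234
  8:40  9:30  10:158  11:254  12:55  13:109  14:14  15:146
  16:245
Giant step factor: 204^(-17) ≡ 264 (mod 271).
Scan 262·264^i mod 271 for i = 0, 1, …:
  i=0: 262   i=1: 63   i=2: 101   i=3: 106
  i=4: 71   i=5: 45   i=6: 227   i=7: 37
  i=8: 12   i=9: 187     …   i=14: 149
  i=15: 41
Match at i=15, j=6: k = 15·17 + 6 = 261.

261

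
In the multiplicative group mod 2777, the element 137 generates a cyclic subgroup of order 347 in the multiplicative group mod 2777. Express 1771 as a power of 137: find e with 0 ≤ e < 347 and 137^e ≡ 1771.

Baby-step giant-step with m = ceil(sqrt(347)) = 19.
Baby table (137^j mod 2777 for j=0..18):
  0:1  1:137  2:2107  3:2628  4:1803  5:2635  6:2762  7:722
  8:1719  9:2235  10:725  11:2130  12:225  13:278  14:1985  15:2576
  16:233  17:1374  18:2179
Giant step factor: 137^(-19) ≡ 1234 (mod 2777).
Scan 1771·1234^i mod 2777 for i = 0, 1, …:
  i=0: 1771   i=1: 2692   i=2: 636   i=3: 1710
  i=4: 2397   i=5: 393   i=6: 1764   i=7: 2385
  i=8: 2247   i=9: 1352     …   i=14: 2293
  i=15: 2576
Match at i=15, j=15: e = 15·19 + 15 = 300.

300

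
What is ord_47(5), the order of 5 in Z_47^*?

The order of 5 must divide p − 1 = 46 = 2 · 23.
Divisors: 1, 2, 23, 46.
Check each in increasing order: 5^1 ≡ 5;  5^2 ≡ 25;  5^23 ≡ 46;  5^46 ≡ 1.
Smallest exponent giving 1 is 46.

46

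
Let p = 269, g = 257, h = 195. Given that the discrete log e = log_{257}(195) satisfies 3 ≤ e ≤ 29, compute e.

Compute 257^3 mod 269 = 155, then multiply by 257 repeatedly:
  257^3=155  257^4=23  257^5=262  257^6=84  257^7=68
  257^8=260  257^9=108  257^10=49  257^11=219  257^12=62
  257^13=63  257^14=51  257^15=195
Found 195 at exponent 15.

15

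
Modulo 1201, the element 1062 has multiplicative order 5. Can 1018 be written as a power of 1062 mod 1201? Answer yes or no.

yes

1018 ∈ ⟨1062⟩ iff 1018^5 ≡ 1 (mod 1201), since |⟨1062⟩| = 5.
1018^5 mod 1201 = 1.
Since 1 = 1, 1018 lies in the subgroup.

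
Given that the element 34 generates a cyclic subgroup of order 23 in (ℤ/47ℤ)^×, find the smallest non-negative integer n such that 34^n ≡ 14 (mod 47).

15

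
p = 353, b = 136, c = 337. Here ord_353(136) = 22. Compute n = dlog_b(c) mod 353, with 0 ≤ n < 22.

8

Successive powers of 136 modulo 353:
  136^0=1  136^1=136  136^2=140  136^3=331  136^4=185  136^5=97
  136^6=131  136^7=166  136^8=337
So 136^8 ≡ 337 (mod 353), giving n = 8.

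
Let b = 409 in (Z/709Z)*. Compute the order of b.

177

The order of 409 must divide p − 1 = 708 = 2^2 · 3 · 59.
Divisors: 1, 2, 3, 4, 6, 12, 59, 118, 177, 236, 354, 708.
Check each in increasing order: 409^1 ≡ 409;  409^2 ≡ 666;  409^3 ≡ 138;  409^4 ≡ 431;  409^6 ≡ 610;  409^12 ≡ 584;  409^59 ≡ 481;  409^118 ≡ 227;  409^177 ≡ 1.
Smallest exponent giving 1 is 177.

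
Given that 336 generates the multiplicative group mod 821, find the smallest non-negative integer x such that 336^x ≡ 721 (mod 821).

Baby-step giant-step with m = ceil(sqrt(820)) = 29.
Baby table (336^j mod 821 for j=0..28):
  0:1  1:336  2:419  3:393  4:688  5:467  6:101  7:275
  8:448  9:285  10:524  11:370  12:349  13:682  14:93  15:50
  16:380  17:425  18:767  19:739  20:362  21:124  22:614  23:233
  24:293  25:749  26:438  27:209  28:439
Giant step factor: 336^(-29) ≡ 586 (mod 821).
Scan 721·586^i mod 821 for i = 0, 1, …:
  i=0: 721   i=1: 512   i=2: 367   i=3: 781
  i=4: 369   i=5: 311   i=6: 805   i=7: 476
  i=8: 617   i=9: 322   i=10: 683   i=11: 411
  i=12: 293
Match at i=12, j=24: x = 12·29 + 24 = 372.

372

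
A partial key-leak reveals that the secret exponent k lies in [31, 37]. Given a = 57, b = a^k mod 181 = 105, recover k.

Compute 57^31 mod 181 = 160, then multiply by 57 repeatedly:
  57^31=160  57^32=70  57^33=8  57^34=94  57^35=109
  57^36=59  57^37=105
Found 105 at exponent 37.

37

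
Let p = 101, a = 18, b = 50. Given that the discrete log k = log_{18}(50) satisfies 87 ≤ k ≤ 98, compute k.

91

Compute 18^87 mod 101 = 15, then multiply by 18 repeatedly:
  18^87=15  18^88=68  18^89=12  18^90=14  18^91=50
Found 50 at exponent 91.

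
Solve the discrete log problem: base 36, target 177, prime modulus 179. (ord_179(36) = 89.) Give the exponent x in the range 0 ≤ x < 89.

Baby-step giant-step with m = ceil(sqrt(89)) = 10.
Baby table (36^j mod 179 for j=0..9):
  0:1  1:36  2:43  3:116  4:59  5:155  6:31  7:42
  8:80  9:16
Giant step factor: 36^(-10) ≡ 101 (mod 179).
Scan 177·101^i mod 179 for i = 0, 1, …:
  i=0: 177   i=1: 156   i=2: 4   i=3: 46
  i=4: 171   i=5: 87   i=6: 16
Match at i=6, j=9: x = 6·10 + 9 = 69.

69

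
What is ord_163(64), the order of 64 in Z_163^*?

27

The order of 64 must divide p − 1 = 162 = 2 · 3^4.
Divisors: 1, 2, 3, 6, 9, 18, 27, 54, 81, 162.
Check each in increasing order: 64^1 ≡ 64;  64^2 ≡ 21;  64^3 ≡ 40;  64^6 ≡ 133;  64^9 ≡ 104;  64^18 ≡ 58;  64^27 ≡ 1.
Smallest exponent giving 1 is 27.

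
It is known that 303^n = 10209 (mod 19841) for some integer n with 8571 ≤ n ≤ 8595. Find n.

8586

Compute 303^8571 mod 19841 = 14550, then multiply by 303 repeatedly:
  303^8571=14550  303^8572=3948  303^8573=5784  303^8574=6544  303^8575=18573
  303^8576=12616  303^8577=13176  303^8578=4287  303^8579=9296  303^8580=19107
  303^8581=15690  303^8582=12071  303^8583=6769  303^8584=7384  303^8585=15160
  303^8586=10209
Found 10209 at exponent 8586.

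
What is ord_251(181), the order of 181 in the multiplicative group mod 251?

125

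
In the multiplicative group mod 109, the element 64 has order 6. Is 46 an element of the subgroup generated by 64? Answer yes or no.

yes

46 ∈ ⟨64⟩ iff 46^6 ≡ 1 (mod 109), since |⟨64⟩| = 6.
46^6 mod 109 = 1.
Since 1 = 1, 46 lies in the subgroup.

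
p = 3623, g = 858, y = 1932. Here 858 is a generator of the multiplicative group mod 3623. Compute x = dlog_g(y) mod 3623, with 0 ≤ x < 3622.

Baby-step giant-step with m = ceil(sqrt(3622)) = 61.
Baby table (858^j mod 3623 for j=0..60):
  0:1  1:858  2:695  3:2138  4:1166  5:480  6:2441  7:284
  8:931  9:1738  10:2151  11:1451  12:2269  13:1251  14:950  15:3548
  16:864  17:2220  18:2685  19:3125  20:230  21:1698  22:438  23:2635
  24:78  25:1710  26:3488  27:106  28:373  29:1210  30:2002  31:414
  32:158  33:1513  34:1120  35:865  36:3078  37:3380  38:1640  39:1396
  40:2178  41:2879  42:2919  43:1009  44:3448  45:2016  46:1557  47:2642
  48:2461  49:2952  50:339  51:1022  52:110  53:182  54:367  55:3308
  56:1455  57:2078  58:408  59:2256  60:966
Giant step factor: 858^(-61) ≡ 95 (mod 3623).
Scan 1932·95^i mod 3623 for i = 0, 1, …:
  i=0: 1932   i=1: 2390   i=2: 2424   i=3: 2031
  i=4: 926   i=5: 1018   i=6: 2512   i=7: 3145
  i=8: 1689   i=9: 1043     …   i=24: 3429
  i=25: 3308
Match at i=25, j=55: x = 25·61 + 55 = 1580.

1580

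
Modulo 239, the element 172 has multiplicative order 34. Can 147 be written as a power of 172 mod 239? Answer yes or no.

no

147 ∈ ⟨172⟩ iff 147^34 ≡ 1 (mod 239), since |⟨172⟩| = 34.
147^34 mod 239 = 10.
Since 10 ≠ 1, 147 does not lie in the subgroup.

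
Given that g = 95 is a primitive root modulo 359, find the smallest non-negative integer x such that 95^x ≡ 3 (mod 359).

304

Baby-step giant-step with m = ceil(sqrt(358)) = 19.
Baby table (95^j mod 359 for j=0..18):
  0:1  1:95  2:50  3:83  4:346  5:201  6:68  7:357
  8:169  9:259  10:193  11:26  12:316  13:223  14:4  15:21
  16:200  17:332  18:307
Giant step factor: 95^(-19) ≡ 263 (mod 359).
Scan 3·263^i mod 359 for i = 0, 1, …:
  i=0: 3   i=1: 71   i=2: 5   i=3: 238
  i=4: 128   i=5: 277   i=6: 333   i=7: 342
  i=8: 196   i=9: 211     …   i=15: 86
  i=16: 1
Match at i=16, j=0: x = 16·19 + 0 = 304.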